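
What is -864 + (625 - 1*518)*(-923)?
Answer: -99625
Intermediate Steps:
-864 + (625 - 1*518)*(-923) = -864 + (625 - 518)*(-923) = -864 + 107*(-923) = -864 - 98761 = -99625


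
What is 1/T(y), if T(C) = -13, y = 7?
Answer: -1/13 ≈ -0.076923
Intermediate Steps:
1/T(y) = 1/(-13) = -1/13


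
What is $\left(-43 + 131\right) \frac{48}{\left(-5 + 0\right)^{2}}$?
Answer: $\frac{4224}{25} \approx 168.96$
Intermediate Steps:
$\left(-43 + 131\right) \frac{48}{\left(-5 + 0\right)^{2}} = 88 \frac{48}{\left(-5\right)^{2}} = 88 \cdot \frac{48}{25} = \frac{4224}{25}$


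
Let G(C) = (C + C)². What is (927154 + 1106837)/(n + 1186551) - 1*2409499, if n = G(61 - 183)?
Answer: -3002443346422/1246087 ≈ -2.4095e+6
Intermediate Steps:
G(C) = 4*C² (G(C) = (2*C)² = 4*C²)
n = 59536 (n = 4*(61 - 183)² = 4*(-122)² = 4*14884 = 59536)
(927154 + 1106837)/(n + 1186551) - 1*2409499 = (927154 + 1106837)/(59536 + 1186551) - 1*2409499 = 2033991/1246087 - 2409499 = -3002443346422/1246087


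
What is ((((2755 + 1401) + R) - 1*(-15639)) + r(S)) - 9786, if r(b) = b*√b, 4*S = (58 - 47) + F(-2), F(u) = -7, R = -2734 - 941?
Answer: 6335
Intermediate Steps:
R = -3675
S = 1 (S = ((58 - 47) - 7)/4 = (11 - 7)/4 = (¼)*4 = 1)
r(b) = b^(3/2)
((((2755 + 1401) + R) - 1*(-15639)) + r(S)) - 9786 = ((((2755 + 1401) - 3675) - 1*(-15639)) + 1^(3/2)) - 9786 = (((4156 - 3675) + 15639) + 1) - 9786 = ((481 + 15639) + 1) - 9786 = (16120 + 1) - 9786 = 16121 - 9786 = 6335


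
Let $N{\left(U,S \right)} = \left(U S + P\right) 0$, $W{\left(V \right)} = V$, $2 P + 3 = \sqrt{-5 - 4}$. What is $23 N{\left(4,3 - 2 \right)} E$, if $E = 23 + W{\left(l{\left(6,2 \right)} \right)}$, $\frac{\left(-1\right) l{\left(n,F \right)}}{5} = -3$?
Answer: $0$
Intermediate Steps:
$l{\left(n,F \right)} = 15$ ($l{\left(n,F \right)} = \left(-5\right) \left(-3\right) = 15$)
$P = - \frac{3}{2} + \frac{3 i}{2}$ ($P = - \frac{3}{2} + \frac{\sqrt{-5 - 4}}{2} = - \frac{3}{2} + \frac{\sqrt{-9}}{2} = - \frac{3}{2} + \frac{3 i}{2} \approx -1.5 + 1.5 i$)
$N{\left(U,S \right)} = 0$ ($N{\left(U,S \right)} = \left(U S - \left(\frac{3}{2} - \frac{3 i}{2}\right)\right) 0 = \left(S U - \left(\frac{3}{2} - \frac{3 i}{2}\right)\right) 0 = \left(- \frac{3}{2} + \frac{3 i}{2} + S U\right) 0 = 0$)
$E = 38$ ($E = 23 + 15 = 38$)
$23 N{\left(4,3 - 2 \right)} E = 23 \cdot 0 \cdot 38 = 0 \cdot 38 = 0$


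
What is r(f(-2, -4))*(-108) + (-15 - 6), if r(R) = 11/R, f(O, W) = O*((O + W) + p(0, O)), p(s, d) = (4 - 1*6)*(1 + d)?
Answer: -339/2 ≈ -169.50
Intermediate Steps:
p(s, d) = -2 - 2*d (p(s, d) = (4 - 6)*(1 + d) = -2*(1 + d) = -2 - 2*d)
f(O, W) = O*(-2 + W - O) (f(O, W) = O*((O + W) + (-2 - 2*O)) = O*(-2 + W - O))
r(f(-2, -4))*(-108) + (-15 - 6) = (11/((-2*(-2 - 4 - 1*(-2)))))*(-108) + (-15 - 6) = (11/((-2*(-2 - 4 + 2))))*(-108) - 21 = (11/((-2*(-4))))*(-108) - 21 = (11/8)*(-108) - 21 = -297/2 - 21 = -339/2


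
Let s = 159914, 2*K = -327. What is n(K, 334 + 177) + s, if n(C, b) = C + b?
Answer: 320523/2 ≈ 1.6026e+5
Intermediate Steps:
K = -327/2 (K = (½)*(-327) = -327/2 ≈ -163.50)
n(K, 334 + 177) + s = (-327/2 + (334 + 177)) + 159914 = (-327/2 + 511) + 159914 = 695/2 + 159914 = 320523/2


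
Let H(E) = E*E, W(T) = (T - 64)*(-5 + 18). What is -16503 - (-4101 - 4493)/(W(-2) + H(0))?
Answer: -7084084/429 ≈ -16513.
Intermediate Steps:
W(T) = -832 + 13*T (W(T) = (-64 + T)*13 = -832 + 13*T)
H(E) = E²
-16503 - (-4101 - 4493)/(W(-2) + H(0)) = -16503 - (-4101 - 4493)/((-832 + 13*(-2)) + 0²) = -16503 - (-8594)/((-832 - 26) + 0) = -16503 - (-8594)/(-858 + 0) = -16503 - (-8594)/(-858) = -16503 - (-8594)*(-1)/858 = -16503 - 1*4297/429 = -16503 - 4297/429 = -7084084/429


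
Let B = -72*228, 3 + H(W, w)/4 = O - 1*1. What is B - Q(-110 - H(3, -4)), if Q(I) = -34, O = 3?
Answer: -16382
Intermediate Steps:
H(W, w) = -4 (H(W, w) = -12 + 4*(3 - 1*1) = -12 + 4*(3 - 1) = -12 + 4*2 = -12 + 8 = -4)
B = -16416
B - Q(-110 - H(3, -4)) = -16416 - 1*(-34) = -16416 + 34 = -16382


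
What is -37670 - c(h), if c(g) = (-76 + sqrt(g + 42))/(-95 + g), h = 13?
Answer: -1544508/41 + sqrt(55)/82 ≈ -37671.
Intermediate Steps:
c(g) = (-76 + sqrt(42 + g))/(-95 + g)
-37670 - c(h) = -37670 - (-76 + sqrt(42 + 13))/(-95 + 13) = -37670 - (-76 + sqrt(55))/(-82) = -37670 - (-1)*(-76 + sqrt(55))/82 = -37670 - (38/41 - sqrt(55)/82) = -37670 + (-38/41 + sqrt(55)/82) = -1544508/41 + sqrt(55)/82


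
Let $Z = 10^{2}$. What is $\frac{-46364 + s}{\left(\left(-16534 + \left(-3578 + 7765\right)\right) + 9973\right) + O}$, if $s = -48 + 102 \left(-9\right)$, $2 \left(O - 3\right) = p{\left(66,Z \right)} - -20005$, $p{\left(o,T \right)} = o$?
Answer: $- \frac{94660}{15329} \approx -6.1752$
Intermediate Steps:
$Z = 100$
$O = \frac{20077}{2}$ ($O = 3 + \frac{66 - -20005}{2} = 3 + \frac{66 + 20005}{2} = 3 + \frac{1}{2} \cdot 20071 = 3 + \frac{20071}{2} = \frac{20077}{2} \approx 10039.0$)
$s = -966$ ($s = -48 - 918 = -966$)
$\frac{-46364 + s}{\left(\left(-16534 + \left(-3578 + 7765\right)\right) + 9973\right) + O} = \frac{-46364 - 966}{\left(\left(-16534 + \left(-3578 + 7765\right)\right) + 9973\right) + \frac{20077}{2}} = - \frac{47330}{\left(\left(-16534 + 4187\right) + 9973\right) + \frac{20077}{2}} = - \frac{47330}{\left(-12347 + 9973\right) + \frac{20077}{2}} = - \frac{47330}{-2374 + \frac{20077}{2}} = - \frac{47330}{\frac{15329}{2}} = \left(-47330\right) \frac{2}{15329} = - \frac{94660}{15329}$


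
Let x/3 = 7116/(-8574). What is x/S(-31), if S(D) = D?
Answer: 3558/44299 ≈ 0.080318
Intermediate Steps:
x = -3558/1429 (x = 3*(7116/(-8574)) = 3*(7116*(-1/8574)) = 3*(-1186/1429) = -3558/1429 ≈ -2.4899)
x/S(-31) = -3558/1429/(-31) = -3558/1429*(-1/31) = 3558/44299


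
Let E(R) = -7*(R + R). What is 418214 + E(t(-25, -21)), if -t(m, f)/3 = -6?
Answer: 417962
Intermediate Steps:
t(m, f) = 18 (t(m, f) = -3*(-6) = 18)
E(R) = -14*R
418214 + E(t(-25, -21)) = 418214 - 14*18 = 418214 - 252 = 417962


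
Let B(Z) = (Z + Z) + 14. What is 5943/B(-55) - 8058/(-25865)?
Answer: -50980709/827680 ≈ -61.595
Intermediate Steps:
B(Z) = 14 + 2*Z (B(Z) = 2*Z + 14 = 14 + 2*Z)
5943/B(-55) - 8058/(-25865) = 5943/(14 + 2*(-55)) - 8058/(-25865) = 5943/(14 - 110) - 8058*(-1/25865) = 5943/(-96) + 8058/25865 = 5943*(-1/96) + 8058/25865 = -1981/32 + 8058/25865 = -50980709/827680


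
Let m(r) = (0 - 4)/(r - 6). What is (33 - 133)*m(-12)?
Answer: -200/9 ≈ -22.222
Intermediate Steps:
m(r) = -4/(-6 + r)
(33 - 133)*m(-12) = (33 - 133)*(-4/(-6 - 12)) = -(-400)/(-18) = -(-400)*(-1)/18 = -100*2/9 = -200/9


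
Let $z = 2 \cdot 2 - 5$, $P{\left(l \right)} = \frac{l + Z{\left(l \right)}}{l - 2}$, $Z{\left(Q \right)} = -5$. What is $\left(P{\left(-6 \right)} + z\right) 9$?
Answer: $\frac{27}{8} \approx 3.375$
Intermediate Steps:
$P{\left(l \right)} = \frac{-5 + l}{-2 + l}$ ($P{\left(l \right)} = \frac{l - 5}{l - 2} = \frac{-5 + l}{-2 + l}$)
$z = -1$ ($z = 4 - 5 = -1$)
$\left(P{\left(-6 \right)} + z\right) 9 = \left(\frac{-5 - 6}{-2 - 6} - 1\right) 9 = \left(\frac{1}{-8} \left(-11\right) - 1\right) 9 = \left(\left(- \frac{1}{8}\right) \left(-11\right) - 1\right) 9 = \left(\frac{11}{8} - 1\right) 9 = \frac{3}{8} \cdot 9 = \frac{27}{8}$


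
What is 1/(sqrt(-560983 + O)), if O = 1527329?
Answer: sqrt(966346)/966346 ≈ 0.0010173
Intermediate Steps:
1/(sqrt(-560983 + O)) = 1/(sqrt(-560983 + 1527329)) = 1/(sqrt(966346)) = sqrt(966346)/966346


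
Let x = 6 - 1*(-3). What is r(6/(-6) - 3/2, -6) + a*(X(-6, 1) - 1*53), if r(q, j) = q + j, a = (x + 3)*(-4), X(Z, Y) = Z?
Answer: 5647/2 ≈ 2823.5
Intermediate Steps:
x = 9 (x = 6 + 3 = 9)
a = -48 (a = (9 + 3)*(-4) = 12*(-4) = -48)
r(q, j) = j + q
r(6/(-6) - 3/2, -6) + a*(X(-6, 1) - 1*53) = (-6 + (6/(-6) - 3/2)) - 48*(-6 - 1*53) = (-6 + (6*(-⅙) - 3*½)) - 48*(-6 - 53) = (-6 + (-1 - 3/2)) - 48*(-59) = (-6 - 5/2) + 2832 = -17/2 + 2832 = 5647/2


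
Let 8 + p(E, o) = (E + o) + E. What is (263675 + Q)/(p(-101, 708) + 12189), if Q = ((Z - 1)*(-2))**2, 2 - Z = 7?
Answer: 263819/12687 ≈ 20.794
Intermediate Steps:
Z = -5 (Z = 2 - 1*7 = 2 - 7 = -5)
p(E, o) = -8 + o + 2*E (p(E, o) = -8 + ((E + o) + E) = -8 + (o + 2*E) = -8 + o + 2*E)
Q = 144 (Q = ((-5 - 1)*(-2))**2 = (-6*(-2))**2 = 12**2 = 144)
(263675 + Q)/(p(-101, 708) + 12189) = (263675 + 144)/((-8 + 708 + 2*(-101)) + 12189) = 263819/((-8 + 708 - 202) + 12189) = 263819/(498 + 12189) = 263819/12687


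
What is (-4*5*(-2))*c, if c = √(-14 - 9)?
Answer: 40*I*√23 ≈ 191.83*I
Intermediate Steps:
c = I*√23 (c = √(-23) = I*√23 ≈ 4.7958*I)
(-4*5*(-2))*c = (-4*5*(-2))*(I*√23) = (-20*(-2))*(I*√23) = 40*(I*√23) = 40*I*√23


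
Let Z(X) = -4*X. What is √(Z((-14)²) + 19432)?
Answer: 6*√518 ≈ 136.56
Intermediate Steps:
√(Z((-14)²) + 19432) = √(-4*(-14)² + 19432) = √(-4*196 + 19432) = √(-784 + 19432) = √18648 = 6*√518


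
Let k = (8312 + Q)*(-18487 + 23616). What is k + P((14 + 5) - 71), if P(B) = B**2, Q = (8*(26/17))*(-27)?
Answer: 695989720/17 ≈ 4.0941e+7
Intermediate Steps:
Q = -5616/17 (Q = (8*(26*(1/17)))*(-27) = (8*(26/17))*(-27) = (208/17)*(-27) = -5616/17 ≈ -330.35)
k = 695943752/17 (k = (8312 - 5616/17)*(-18487 + 23616) = (135688/17)*5129 = 695943752/17 ≈ 4.0938e+7)
k + P((14 + 5) - 71) = 695943752/17 + ((14 + 5) - 71)**2 = 695943752/17 + (19 - 71)**2 = 695943752/17 + (-52)**2 = 695943752/17 + 2704 = 695989720/17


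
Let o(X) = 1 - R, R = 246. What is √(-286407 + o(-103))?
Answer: 2*I*√71663 ≈ 535.4*I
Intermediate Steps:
o(X) = -245 (o(X) = 1 - 1*246 = 1 - 246 = -245)
√(-286407 + o(-103)) = √(-286407 - 245) = √(-286652) = 2*I*√71663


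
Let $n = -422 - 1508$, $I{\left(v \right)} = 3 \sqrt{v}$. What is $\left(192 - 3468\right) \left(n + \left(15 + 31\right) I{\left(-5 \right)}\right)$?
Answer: $6322680 - 452088 i \sqrt{5} \approx 6.3227 \cdot 10^{6} - 1.0109 \cdot 10^{6} i$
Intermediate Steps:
$n = -1930$ ($n = -422 - 1508 = -1930$)
$\left(192 - 3468\right) \left(n + \left(15 + 31\right) I{\left(-5 \right)}\right) = \left(192 - 3468\right) \left(-1930 + \left(15 + 31\right) 3 \sqrt{-5}\right) = - 3276 \left(-1930 + 46 \cdot 3 i \sqrt{5}\right) = - 3276 \left(-1930 + 138 i \sqrt{5}\right) = 6322680 - 452088 i \sqrt{5}$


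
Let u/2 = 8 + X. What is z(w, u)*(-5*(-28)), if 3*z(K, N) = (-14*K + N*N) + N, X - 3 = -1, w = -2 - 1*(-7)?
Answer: 49000/3 ≈ 16333.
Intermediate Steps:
w = 5 (w = -2 + 7 = 5)
X = 2 (X = 3 - 1 = 2)
u = 20 (u = 2*(8 + 2) = 2*10 = 20)
z(K, N) = -14*K/3 + N/3 + N²/3 (z(K, N) = ((-14*K + N*N) + N)/3 = ((-14*K + N²) + N)/3 = ((N² - 14*K) + N)/3 = (N + N² - 14*K)/3 = -14*K/3 + N/3 + N²/3)
z(w, u)*(-5*(-28)) = (-14/3*5 + (⅓)*20 + (⅓)*20²)*(-5*(-28)) = (-70/3 + 20/3 + (⅓)*400)*140 = (-70/3 + 20/3 + 400/3)*140 = (350/3)*140 = 49000/3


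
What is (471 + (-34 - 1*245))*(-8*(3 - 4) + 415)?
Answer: 81216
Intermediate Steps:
(471 + (-34 - 1*245))*(-8*(3 - 4) + 415) = (471 + (-34 - 245))*(-8*(-1) + 415) = (471 - 279)*(8 + 415) = 192*423 = 81216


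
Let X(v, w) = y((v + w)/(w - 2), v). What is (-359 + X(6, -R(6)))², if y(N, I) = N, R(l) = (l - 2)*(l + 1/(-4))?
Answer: 80245764/625 ≈ 1.2839e+5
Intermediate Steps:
R(l) = (-2 + l)*(-¼ + l) (R(l) = (-2 + l)*(l - ¼) = (-2 + l)*(-¼ + l))
X(v, w) = (v + w)/(-2 + w) (X(v, w) = (v + w)/(w - 2) = (v + w)/(-2 + w))
(-359 + X(6, -R(6)))² = (-359 + (6 - (½ + 6² - 9/4*6))/(-2 - (½ + 6² - 9/4*6)))² = (-359 + (6 - (½ + 36 - 27/2))/(-2 - (½ + 36 - 27/2)))² = (-359 + (6 - 1*23)/(-2 - 1*23))² = (-359 + (6 - 23)/(-2 - 23))² = (-359 - 17/(-25))² = (-359 - 1/25*(-17))² = (-359 + 17/25)² = (-8958/25)² = 80245764/625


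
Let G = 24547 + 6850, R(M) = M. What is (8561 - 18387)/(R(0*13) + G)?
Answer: -9826/31397 ≈ -0.31296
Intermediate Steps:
G = 31397
(8561 - 18387)/(R(0*13) + G) = (8561 - 18387)/(0*13 + 31397) = -9826/(0 + 31397) = -9826/31397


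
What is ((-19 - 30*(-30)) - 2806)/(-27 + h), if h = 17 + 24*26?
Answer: -1925/614 ≈ -3.1352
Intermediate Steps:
h = 641 (h = 17 + 624 = 641)
((-19 - 30*(-30)) - 2806)/(-27 + h) = ((-19 - 30*(-30)) - 2806)/(-27 + 641) = ((-19 + 900) - 2806)/614 = (881 - 2806)*(1/614) = -1925*1/614 = -1925/614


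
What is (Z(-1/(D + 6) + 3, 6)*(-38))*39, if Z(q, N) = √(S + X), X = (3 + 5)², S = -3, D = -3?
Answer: -1482*√61 ≈ -11575.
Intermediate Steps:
X = 64 (X = 8² = 64)
Z(q, N) = √61 (Z(q, N) = √(-3 + 64) = √61)
(Z(-1/(D + 6) + 3, 6)*(-38))*39 = (√61*(-38))*39 = -38*√61*39 = -1482*√61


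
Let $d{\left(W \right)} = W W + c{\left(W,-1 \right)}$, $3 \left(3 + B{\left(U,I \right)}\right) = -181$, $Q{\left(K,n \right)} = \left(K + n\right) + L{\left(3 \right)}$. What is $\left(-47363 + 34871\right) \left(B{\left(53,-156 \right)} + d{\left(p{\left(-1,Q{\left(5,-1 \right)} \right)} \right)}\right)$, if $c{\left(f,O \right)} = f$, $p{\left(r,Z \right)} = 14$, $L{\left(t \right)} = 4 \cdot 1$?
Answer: $-1832160$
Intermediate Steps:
$L{\left(t \right)} = 4$
$Q{\left(K,n \right)} = 4 + K + n$ ($Q{\left(K,n \right)} = \left(K + n\right) + 4 = 4 + K + n$)
$B{\left(U,I \right)} = - \frac{190}{3}$ ($B{\left(U,I \right)} = -3 + \frac{1}{3} \left(-181\right) = -3 - \frac{181}{3} = - \frac{190}{3}$)
$d{\left(W \right)} = W + W^{2}$ ($d{\left(W \right)} = W W + W = W^{2} + W = W + W^{2}$)
$\left(-47363 + 34871\right) \left(B{\left(53,-156 \right)} + d{\left(p{\left(-1,Q{\left(5,-1 \right)} \right)} \right)}\right) = \left(-47363 + 34871\right) \left(- \frac{190}{3} + 14 \left(1 + 14\right)\right) = - 12492 \left(- \frac{190}{3} + 14 \cdot 15\right) = - 12492 \left(- \frac{190}{3} + 210\right) = \left(-12492\right) \frac{440}{3} = -1832160$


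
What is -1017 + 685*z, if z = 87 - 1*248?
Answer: -111302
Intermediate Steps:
z = -161 (z = 87 - 248 = -161)
-1017 + 685*z = -1017 + 685*(-161) = -1017 - 110285 = -111302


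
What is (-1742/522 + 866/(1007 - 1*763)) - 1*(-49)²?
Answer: -76445891/31842 ≈ -2400.8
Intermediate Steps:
(-1742/522 + 866/(1007 - 1*763)) - 1*(-49)² = (-1742*1/522 + 866/(1007 - 763)) - 1*2401 = (-871/261 + 866/244) - 2401 = (-871/261 + 866*(1/244)) - 2401 = (-871/261 + 433/122) - 2401 = 6751/31842 - 2401 = -76445891/31842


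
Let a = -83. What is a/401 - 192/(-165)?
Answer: 21099/22055 ≈ 0.95665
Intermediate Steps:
a/401 - 192/(-165) = -83/401 - 192/(-165) = -83*1/401 - 192*(-1/165) = -83/401 + 64/55 = 21099/22055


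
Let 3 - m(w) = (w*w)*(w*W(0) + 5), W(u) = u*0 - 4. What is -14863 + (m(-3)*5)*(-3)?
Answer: -12613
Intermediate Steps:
W(u) = -4 (W(u) = 0 - 4 = -4)
m(w) = 3 - w²*(5 - 4*w) (m(w) = 3 - w*w*(w*(-4) + 5) = 3 - w²*(-4*w + 5) = 3 - w²*(5 - 4*w))
-14863 + (m(-3)*5)*(-3) = -14863 + ((3 - 5*(-3)² + 4*(-3)³)*5)*(-3) = -14863 + ((3 - 5*9 + 4*(-27))*5)*(-3) = -14863 + ((3 - 45 - 108)*5)*(-3) = -14863 - 150*5*(-3) = -14863 - 750*(-3) = -14863 + 2250 = -12613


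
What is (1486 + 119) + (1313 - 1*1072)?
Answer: 1846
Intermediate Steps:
(1486 + 119) + (1313 - 1*1072) = 1605 + (1313 - 1072) = 1605 + 241 = 1846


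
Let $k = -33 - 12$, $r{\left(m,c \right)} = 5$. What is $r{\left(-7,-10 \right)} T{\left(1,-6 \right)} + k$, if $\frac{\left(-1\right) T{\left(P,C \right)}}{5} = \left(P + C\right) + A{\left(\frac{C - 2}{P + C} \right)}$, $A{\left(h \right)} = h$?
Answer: $40$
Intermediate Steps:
$T{\left(P,C \right)} = - 5 C - 5 P - \frac{5 \left(-2 + C\right)}{C + P}$ ($T{\left(P,C \right)} = - 5 \left(\left(P + C\right) + \frac{C - 2}{P + C}\right) = - 5 \left(\left(C + P\right) + \frac{-2 + C}{C + P}\right) = - 5 \left(C + P + \frac{-2 + C}{C + P}\right) = - 5 C - 5 P - \frac{5 \left(-2 + C\right)}{C + P}$)
$k = -45$ ($k = -33 - 12 = -45$)
$r{\left(-7,-10 \right)} T{\left(1,-6 \right)} + k = 5 \frac{5 \left(2 - -6 - \left(-6 + 1\right)^{2}\right)}{-6 + 1} - 45 = 5 \frac{5 \left(2 + 6 - \left(-5\right)^{2}\right)}{-5} - 45 = 5 \cdot 5 \left(- \frac{1}{5}\right) \left(2 + 6 - 25\right) - 45 = 5 \cdot 5 \left(- \frac{1}{5}\right) \left(-17\right) - 45 = 5 \cdot 17 - 45 = 85 - 45 = 40$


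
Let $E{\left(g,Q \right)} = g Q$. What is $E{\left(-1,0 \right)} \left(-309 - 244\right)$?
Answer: $0$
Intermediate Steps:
$E{\left(g,Q \right)} = Q g$
$E{\left(-1,0 \right)} \left(-309 - 244\right) = 0 \left(-1\right) \left(-309 - 244\right) = 0 \left(-309 - 244\right) = 0 \left(-553\right) = 0$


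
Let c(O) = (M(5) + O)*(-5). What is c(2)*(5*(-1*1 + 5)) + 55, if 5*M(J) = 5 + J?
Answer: -345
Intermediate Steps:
M(J) = 1 + J/5 (M(J) = (5 + J)/5 = 1 + J/5)
c(O) = -10 - 5*O (c(O) = ((1 + (⅕)*5) + O)*(-5) = ((1 + 1) + O)*(-5) = (2 + O)*(-5) = -10 - 5*O)
c(2)*(5*(-1*1 + 5)) + 55 = (-10 - 5*2)*(5*(-1*1 + 5)) + 55 = (-10 - 10)*(5*(-1 + 5)) + 55 = -100*4 + 55 = -20*20 + 55 = -400 + 55 = -345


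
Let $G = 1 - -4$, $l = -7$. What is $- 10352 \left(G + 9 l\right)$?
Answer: $600416$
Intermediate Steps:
$G = 5$ ($G = 1 + 4 = 5$)
$- 10352 \left(G + 9 l\right) = - 10352 \left(5 + 9 \left(-7\right)\right) = - 10352 \left(5 - 63\right) = \left(-10352\right) \left(-58\right) = 600416$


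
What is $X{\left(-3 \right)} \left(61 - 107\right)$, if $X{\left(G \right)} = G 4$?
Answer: $552$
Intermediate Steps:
$X{\left(G \right)} = 4 G$
$X{\left(-3 \right)} \left(61 - 107\right) = 4 \left(-3\right) \left(61 - 107\right) = \left(-12\right) \left(-46\right) = 552$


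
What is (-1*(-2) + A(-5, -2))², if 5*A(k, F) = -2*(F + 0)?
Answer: 196/25 ≈ 7.8400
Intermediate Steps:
A(k, F) = -2*F/5 (A(k, F) = (-2*(F + 0))/5 = (-2*F)/5 = -2*F/5)
(-1*(-2) + A(-5, -2))² = (-1*(-2) - ⅖*(-2))² = (2 + ⅘)² = (14/5)² = 196/25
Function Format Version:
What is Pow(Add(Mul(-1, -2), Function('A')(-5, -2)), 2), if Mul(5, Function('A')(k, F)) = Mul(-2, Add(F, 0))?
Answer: Rational(196, 25) ≈ 7.8400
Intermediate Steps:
Function('A')(k, F) = Mul(Rational(-2, 5), F) (Function('A')(k, F) = Mul(Rational(1, 5), Mul(-2, Add(F, 0))) = Mul(Rational(1, 5), Mul(-2, F)) = Mul(Rational(-2, 5), F))
Pow(Add(Mul(-1, -2), Function('A')(-5, -2)), 2) = Pow(Add(Mul(-1, -2), Mul(Rational(-2, 5), -2)), 2) = Pow(Add(2, Rational(4, 5)), 2) = Pow(Rational(14, 5), 2) = Rational(196, 25)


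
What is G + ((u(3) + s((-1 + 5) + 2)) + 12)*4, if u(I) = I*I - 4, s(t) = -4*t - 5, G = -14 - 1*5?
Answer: -67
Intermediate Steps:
G = -19 (G = -14 - 5 = -19)
s(t) = -5 - 4*t
u(I) = -4 + I² (u(I) = I² - 4 = -4 + I²)
G + ((u(3) + s((-1 + 5) + 2)) + 12)*4 = -19 + (((-4 + 3²) + (-5 - 4*((-1 + 5) + 2))) + 12)*4 = -19 + (((-4 + 9) + (-5 - 4*(4 + 2))) + 12)*4 = -19 + ((5 + (-5 - 4*6)) + 12)*4 = -19 + ((5 + (-5 - 24)) + 12)*4 = -19 + ((5 - 29) + 12)*4 = -19 + (-24 + 12)*4 = -19 - 12*4 = -19 - 48 = -67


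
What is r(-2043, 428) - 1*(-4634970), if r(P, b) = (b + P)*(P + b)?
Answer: 7243195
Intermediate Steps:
r(P, b) = (P + b)² (r(P, b) = (P + b)*(P + b) = (P + b)²)
r(-2043, 428) - 1*(-4634970) = (-2043 + 428)² - 1*(-4634970) = (-1615)² + 4634970 = 2608225 + 4634970 = 7243195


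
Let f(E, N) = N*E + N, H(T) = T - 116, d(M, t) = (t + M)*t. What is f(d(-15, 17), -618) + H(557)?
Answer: -21189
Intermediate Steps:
d(M, t) = t*(M + t) (d(M, t) = (M + t)*t = t*(M + t))
H(T) = -116 + T
f(E, N) = N + E*N (f(E, N) = E*N + N = N + E*N)
f(d(-15, 17), -618) + H(557) = -618*(1 + 17*(-15 + 17)) + (-116 + 557) = -618*(1 + 17*2) + 441 = -618*(1 + 34) + 441 = -618*35 + 441 = -21630 + 441 = -21189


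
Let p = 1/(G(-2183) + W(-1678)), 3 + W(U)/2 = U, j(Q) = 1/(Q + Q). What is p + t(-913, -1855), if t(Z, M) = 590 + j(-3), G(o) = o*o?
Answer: 16853167459/28572762 ≈ 589.83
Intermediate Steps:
j(Q) = 1/(2*Q)
W(U) = -6 + 2*U
G(o) = o²
t(Z, M) = 3539/6 (t(Z, M) = 590 + (½)/(-3) = 590 + (½)*(-⅓) = 590 - ⅙ = 3539/6)
p = 1/4762127 (p = 1/((-2183)² + (-6 + 2*(-1678))) = 1/(4765489 + (-6 - 3356)) = 1/(4765489 - 3362) = 1/4762127 ≈ 2.0999e-7)
p + t(-913, -1855) = 1/4762127 + 3539/6 = 16853167459/28572762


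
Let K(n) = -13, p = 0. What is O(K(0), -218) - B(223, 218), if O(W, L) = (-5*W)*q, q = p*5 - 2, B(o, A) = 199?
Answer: -329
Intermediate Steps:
q = -2 (q = 0*5 - 2 = 0 - 2 = -2)
O(W, L) = 10*W (O(W, L) = -5*W*(-2) = 10*W)
O(K(0), -218) - B(223, 218) = 10*(-13) - 1*199 = -130 - 199 = -329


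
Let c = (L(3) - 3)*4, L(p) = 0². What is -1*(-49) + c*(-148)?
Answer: 1825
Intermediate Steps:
L(p) = 0
c = -12 (c = (0 - 3)*4 = -3*4 = -12)
-1*(-49) + c*(-148) = -1*(-49) - 12*(-148) = 49 + 1776 = 1825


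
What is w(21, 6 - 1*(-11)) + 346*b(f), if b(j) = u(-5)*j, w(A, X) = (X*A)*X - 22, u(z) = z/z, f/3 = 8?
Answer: 14351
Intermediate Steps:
f = 24 (f = 3*8 = 24)
u(z) = 1
w(A, X) = -22 + A*X**2 (w(A, X) = (A*X)*X - 22 = A*X**2 - 22 = -22 + A*X**2)
b(j) = j (b(j) = 1*j = j)
w(21, 6 - 1*(-11)) + 346*b(f) = (-22 + 21*(6 - 1*(-11))**2) + 346*24 = (-22 + 21*(6 + 11)**2) + 8304 = (-22 + 21*17**2) + 8304 = (-22 + 21*289) + 8304 = (-22 + 6069) + 8304 = 6047 + 8304 = 14351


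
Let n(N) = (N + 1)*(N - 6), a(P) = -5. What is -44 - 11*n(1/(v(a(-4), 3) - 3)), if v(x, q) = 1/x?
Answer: 957/256 ≈ 3.7383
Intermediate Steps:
n(N) = (1 + N)*(-6 + N)
-44 - 11*n(1/(v(a(-4), 3) - 3)) = -44 - 11*(-6 + (1/(1/(-5) - 3))² - 5/(1/(-5) - 3)) = -44 - 11*(-6 + (1/(-⅕ - 3))² - 5/(-⅕ - 3)) = -44 - 11*(-6 + (1/(-16/5))² - 5/(-16/5)) = -44 - 11*(-6 + (-5/16)² - 5*(-5/16)) = -44 - 11*(-6 + 25/256 + 25/16) = -44 - 11*(-1111/256) = -44 + 12221/256 = 957/256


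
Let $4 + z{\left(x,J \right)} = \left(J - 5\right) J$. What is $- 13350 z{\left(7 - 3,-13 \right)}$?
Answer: $-3070500$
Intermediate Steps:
$z{\left(x,J \right)} = -4 + J \left(-5 + J\right)$ ($z{\left(x,J \right)} = -4 + \left(J - 5\right) J = -4 + \left(-5 + J\right) J = -4 + J \left(-5 + J\right)$)
$- 13350 z{\left(7 - 3,-13 \right)} = - 13350 \left(-4 + \left(-13\right)^{2} - -65\right) = - 13350 \left(-4 + 169 + 65\right) = \left(-13350\right) 230 = -3070500$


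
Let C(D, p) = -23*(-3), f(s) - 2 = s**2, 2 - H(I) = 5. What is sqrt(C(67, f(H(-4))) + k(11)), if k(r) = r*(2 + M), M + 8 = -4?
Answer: I*sqrt(41) ≈ 6.4031*I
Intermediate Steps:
H(I) = -3 (H(I) = 2 - 1*5 = 2 - 5 = -3)
f(s) = 2 + s**2
C(D, p) = 69
M = -12 (M = -8 - 4 = -12)
k(r) = -10*r (k(r) = r*(2 - 12) = r*(-10) = -10*r)
sqrt(C(67, f(H(-4))) + k(11)) = sqrt(69 - 10*11) = sqrt(69 - 110) = sqrt(-41) = I*sqrt(41)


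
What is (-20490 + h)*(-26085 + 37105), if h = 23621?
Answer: 34503620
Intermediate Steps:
(-20490 + h)*(-26085 + 37105) = (-20490 + 23621)*(-26085 + 37105) = 3131*11020 = 34503620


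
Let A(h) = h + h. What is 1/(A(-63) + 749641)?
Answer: 1/749515 ≈ 1.3342e-6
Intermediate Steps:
A(h) = 2*h
1/(A(-63) + 749641) = 1/(2*(-63) + 749641) = 1/(-126 + 749641) = 1/749515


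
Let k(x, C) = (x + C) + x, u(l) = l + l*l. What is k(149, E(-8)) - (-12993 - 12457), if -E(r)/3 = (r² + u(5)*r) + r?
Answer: 26300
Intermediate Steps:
u(l) = l + l²
E(r) = -93*r - 3*r² (E(r) = -3*((r² + (5*(1 + 5))*r) + r) = -3*((r² + (5*6)*r) + r) = -3*((r² + 30*r) + r) = -3*(r² + 31*r) = -93*r - 3*r²)
k(x, C) = C + 2*x (k(x, C) = (C + x) + x = C + 2*x)
k(149, E(-8)) - (-12993 - 12457) = (-3*(-8)*(31 - 8) + 2*149) - (-12993 - 12457) = (-3*(-8)*23 + 298) - 1*(-25450) = (552 + 298) + 25450 = 850 + 25450 = 26300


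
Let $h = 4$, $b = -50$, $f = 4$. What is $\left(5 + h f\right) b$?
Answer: $-1050$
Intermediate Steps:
$\left(5 + h f\right) b = \left(5 + 4 \cdot 4\right) \left(-50\right) = \left(5 + 16\right) \left(-50\right) = 21 \left(-50\right) = -1050$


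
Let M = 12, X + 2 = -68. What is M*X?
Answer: -840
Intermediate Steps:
X = -70 (X = -2 - 68 = -70)
M*X = 12*(-70) = -840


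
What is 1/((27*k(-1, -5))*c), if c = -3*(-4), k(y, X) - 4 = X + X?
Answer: -1/1944 ≈ -0.00051440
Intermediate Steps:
k(y, X) = 4 + 2*X (k(y, X) = 4 + (X + X) = 4 + 2*X)
c = 12
1/((27*k(-1, -5))*c) = 1/((27*(4 + 2*(-5)))*12) = 1/((27*(4 - 10))*12) = 1/((27*(-6))*12) = 1/(-162*12) = 1/(-1944) = -1/1944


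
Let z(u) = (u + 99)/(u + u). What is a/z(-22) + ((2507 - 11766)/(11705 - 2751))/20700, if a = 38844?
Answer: -28798599837613/1297434600 ≈ -22197.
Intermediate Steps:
z(u) = (99 + u)/(2*u) (z(u) = (99 + u)/((2*u)) = (99 + u)*(1/(2*u)) = (99 + u)/(2*u))
a/z(-22) + ((2507 - 11766)/(11705 - 2751))/20700 = 38844/(((½)*(99 - 22)/(-22))) + ((2507 - 11766)/(11705 - 2751))/20700 = 38844/(((½)*(-1/22)*77)) - 9259/8954*(1/20700) = 38844/(-7/4) - 9259*1/8954*(1/20700) = 38844*(-4/7) - 9259/8954*1/20700 = -155376/7 - 9259/185347800 = -28798599837613/1297434600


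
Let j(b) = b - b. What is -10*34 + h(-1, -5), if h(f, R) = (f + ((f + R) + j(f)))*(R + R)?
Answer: -270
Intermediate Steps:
j(b) = 0
h(f, R) = 2*R*(R + 2*f) (h(f, R) = (f + ((f + R) + 0))*(R + R) = (f + ((R + f) + 0))*(2*R) = (f + (R + f))*(2*R) = (R + 2*f)*(2*R) = 2*R*(R + 2*f))
-10*34 + h(-1, -5) = -10*34 + 2*(-5)*(-5 + 2*(-1)) = -340 + 2*(-5)*(-5 - 2) = -340 + 2*(-5)*(-7) = -340 + 70 = -270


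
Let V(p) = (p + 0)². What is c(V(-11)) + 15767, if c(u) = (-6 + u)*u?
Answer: 29682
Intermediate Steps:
V(p) = p²
c(u) = u*(-6 + u)
c(V(-11)) + 15767 = (-11)²*(-6 + (-11)²) + 15767 = 121*(-6 + 121) + 15767 = 121*115 + 15767 = 13915 + 15767 = 29682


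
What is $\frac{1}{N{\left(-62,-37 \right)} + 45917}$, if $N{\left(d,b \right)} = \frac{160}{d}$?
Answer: $\frac{31}{1423347} \approx 2.178 \cdot 10^{-5}$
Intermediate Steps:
$\frac{1}{N{\left(-62,-37 \right)} + 45917} = \frac{1}{\frac{160}{-62} + 45917} = \frac{1}{160 \left(- \frac{1}{62}\right) + 45917} = \frac{1}{- \frac{80}{31} + 45917} = \frac{1}{\frac{1423347}{31}} = \frac{31}{1423347}$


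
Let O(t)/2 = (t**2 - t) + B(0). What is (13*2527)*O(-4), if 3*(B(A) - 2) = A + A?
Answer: 1445444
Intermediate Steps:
B(A) = 2 + 2*A/3 (B(A) = 2 + (A + A)/3 = 2 + (2*A)/3 = 2 + 2*A/3)
O(t) = 4 - 2*t + 2*t**2 (O(t) = 2*((t**2 - t) + (2 + (2/3)*0)) = 2*((t**2 - t) + (2 + 0)) = 2*((t**2 - t) + 2) = 2*(2 + t**2 - t) = 4 - 2*t + 2*t**2)
(13*2527)*O(-4) = (13*2527)*(4 - 2*(-4) + 2*(-4)**2) = 32851*(4 + 8 + 2*16) = 32851*(4 + 8 + 32) = 32851*44 = 1445444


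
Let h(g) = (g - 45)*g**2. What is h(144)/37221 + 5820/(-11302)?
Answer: 3830807118/70111957 ≈ 54.638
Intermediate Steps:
h(g) = g**2*(-45 + g) (h(g) = (-45 + g)*g**2 = g**2*(-45 + g))
h(144)/37221 + 5820/(-11302) = (144**2*(-45 + 144))/37221 + 5820/(-11302) = (20736*99)*(1/37221) + 5820*(-1/11302) = 2052864*(1/37221) - 2910/5651 = 684288/12407 - 2910/5651 = 3830807118/70111957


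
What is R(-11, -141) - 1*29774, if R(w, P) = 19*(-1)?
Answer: -29793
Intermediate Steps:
R(w, P) = -19
R(-11, -141) - 1*29774 = -19 - 1*29774 = -19 - 29774 = -29793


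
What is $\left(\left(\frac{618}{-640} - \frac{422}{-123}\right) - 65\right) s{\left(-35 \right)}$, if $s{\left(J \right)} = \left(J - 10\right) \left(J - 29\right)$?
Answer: $- \frac{7384101}{41} \approx -1.801 \cdot 10^{5}$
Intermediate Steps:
$s{\left(J \right)} = \left(-29 + J\right) \left(-10 + J\right)$ ($s{\left(J \right)} = \left(-10 + J\right) \left(-29 + J\right) = \left(-29 + J\right) \left(-10 + J\right)$)
$\left(\left(\frac{618}{-640} - \frac{422}{-123}\right) - 65\right) s{\left(-35 \right)} = \left(\left(\frac{618}{-640} - \frac{422}{-123}\right) - 65\right) \left(290 + \left(-35\right)^{2} - -1365\right) = \left(\left(618 \left(- \frac{1}{640}\right) - - \frac{422}{123}\right) - 65\right) \left(290 + 1225 + 1365\right) = \left(\left(- \frac{309}{320} + \frac{422}{123}\right) - 65\right) 2880 = \left(\frac{97033}{39360} - 65\right) 2880 = \left(- \frac{2461367}{39360}\right) 2880 = - \frac{7384101}{41}$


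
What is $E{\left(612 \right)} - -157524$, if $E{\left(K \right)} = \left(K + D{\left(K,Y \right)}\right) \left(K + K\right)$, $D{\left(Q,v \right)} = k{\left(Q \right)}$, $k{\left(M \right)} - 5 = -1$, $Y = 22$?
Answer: $911508$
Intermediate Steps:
$k{\left(M \right)} = 4$ ($k{\left(M \right)} = 5 - 1 = 4$)
$D{\left(Q,v \right)} = 4$
$E{\left(K \right)} = 2 K \left(4 + K\right)$ ($E{\left(K \right)} = \left(K + 4\right) \left(K + K\right) = \left(4 + K\right) 2 K = 2 K \left(4 + K\right)$)
$E{\left(612 \right)} - -157524 = 2 \cdot 612 \left(4 + 612\right) - -157524 = 2 \cdot 612 \cdot 616 + 157524 = 753984 + 157524 = 911508$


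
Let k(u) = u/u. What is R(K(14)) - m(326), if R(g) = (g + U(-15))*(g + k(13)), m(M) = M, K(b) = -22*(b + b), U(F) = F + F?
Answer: 396964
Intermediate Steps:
U(F) = 2*F
k(u) = 1
K(b) = -44*b
R(g) = (1 + g)*(-30 + g) (R(g) = (g + 2*(-15))*(g + 1) = (g - 30)*(1 + g) = (-30 + g)*(1 + g) = (1 + g)*(-30 + g))
R(K(14)) - m(326) = (-30 + (-44*14)² - (-1276)*14) - 1*326 = (-30 + (-616)² - 29*(-616)) - 326 = (-30 + 379456 + 17864) - 326 = 397290 - 326 = 396964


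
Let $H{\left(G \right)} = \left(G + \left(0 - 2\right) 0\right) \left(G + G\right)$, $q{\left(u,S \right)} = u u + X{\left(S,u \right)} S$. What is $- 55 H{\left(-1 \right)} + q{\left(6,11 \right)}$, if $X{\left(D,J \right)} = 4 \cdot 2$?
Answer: $14$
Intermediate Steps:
$X{\left(D,J \right)} = 8$
$q{\left(u,S \right)} = u^{2} + 8 S$ ($q{\left(u,S \right)} = u u + 8 S = u^{2} + 8 S$)
$H{\left(G \right)} = 2 G^{2}$ ($H{\left(G \right)} = \left(G - 0\right) 2 G = \left(G + 0\right) 2 G = G 2 G = 2 G^{2}$)
$- 55 H{\left(-1 \right)} + q{\left(6,11 \right)} = - 55 \cdot 2 \left(-1\right)^{2} + \left(6^{2} + 8 \cdot 11\right) = - 55 \cdot 2 \cdot 1 + \left(36 + 88\right) = \left(-55\right) 2 + 124 = -110 + 124 = 14$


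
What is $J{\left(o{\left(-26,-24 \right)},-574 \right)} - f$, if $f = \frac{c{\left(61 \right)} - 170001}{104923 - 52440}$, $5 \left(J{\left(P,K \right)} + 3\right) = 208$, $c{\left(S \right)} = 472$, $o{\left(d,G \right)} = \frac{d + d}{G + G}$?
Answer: $\frac{10976864}{262415} \approx 41.83$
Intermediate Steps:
$o{\left(d,G \right)} = \frac{d}{G}$ ($o{\left(d,G \right)} = \frac{2 d}{2 G} = 2 d \frac{1}{2 G} = \frac{d}{G}$)
$J{\left(P,K \right)} = \frac{193}{5}$ ($J{\left(P,K \right)} = -3 + \frac{1}{5} \cdot 208 = -3 + \frac{208}{5} = \frac{193}{5}$)
$f = - \frac{169529}{52483}$ ($f = \frac{472 - 170001}{104923 - 52440} = - \frac{169529}{52483} \approx -3.2302$)
$J{\left(o{\left(-26,-24 \right)},-574 \right)} - f = \frac{193}{5} - - \frac{169529}{52483} = \frac{193}{5} + \frac{169529}{52483} = \frac{10976864}{262415}$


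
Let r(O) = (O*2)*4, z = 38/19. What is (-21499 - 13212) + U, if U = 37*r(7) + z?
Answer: -32637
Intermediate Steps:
z = 2 (z = 38*(1/19) = 2)
r(O) = 8*O (r(O) = (2*O)*4 = 8*O)
U = 2074 (U = 37*(8*7) + 2 = 37*56 + 2 = 2072 + 2 = 2074)
(-21499 - 13212) + U = (-21499 - 13212) + 2074 = -34711 + 2074 = -32637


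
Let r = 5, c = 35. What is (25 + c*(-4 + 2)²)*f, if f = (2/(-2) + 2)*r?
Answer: 825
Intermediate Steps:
f = 5 (f = (2/(-2) + 2)*5 = (2*(-½) + 2)*5 = (-1 + 2)*5 = 1*5 = 5)
(25 + c*(-4 + 2)²)*f = (25 + 35*(-4 + 2)²)*5 = (25 + 35*(-2)²)*5 = (25 + 35*4)*5 = (25 + 140)*5 = 165*5 = 825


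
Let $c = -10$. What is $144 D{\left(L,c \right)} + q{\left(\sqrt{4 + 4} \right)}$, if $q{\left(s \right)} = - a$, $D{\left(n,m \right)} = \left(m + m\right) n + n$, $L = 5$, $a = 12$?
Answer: $-13692$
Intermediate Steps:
$D{\left(n,m \right)} = n + 2 m n$ ($D{\left(n,m \right)} = 2 m n + n = n + 2 m n$)
$q{\left(s \right)} = -12$ ($q{\left(s \right)} = \left(-1\right) 12 = -12$)
$144 D{\left(L,c \right)} + q{\left(\sqrt{4 + 4} \right)} = 144 \cdot 5 \left(1 + 2 \left(-10\right)\right) - 12 = 144 \cdot 5 \left(1 - 20\right) - 12 = 144 \cdot 5 \left(-19\right) - 12 = 144 \left(-95\right) - 12 = -13680 - 12 = -13692$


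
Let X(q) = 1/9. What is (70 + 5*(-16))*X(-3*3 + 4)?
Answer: -10/9 ≈ -1.1111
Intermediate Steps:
X(q) = ⅑
(70 + 5*(-16))*X(-3*3 + 4) = (70 + 5*(-16))*(⅑) = (70 - 80)*(⅑) = -10*⅑ = -10/9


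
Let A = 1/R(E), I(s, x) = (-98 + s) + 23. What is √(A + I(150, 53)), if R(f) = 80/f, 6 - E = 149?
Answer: √29285/20 ≈ 8.5564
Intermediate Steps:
E = -143 (E = 6 - 1*149 = 6 - 149 = -143)
I(s, x) = -75 + s
A = -143/80 (A = 1/(80/(-143)) = 1/(80*(-1/143)) = 1/(-80/143) = -143/80 ≈ -1.7875)
√(A + I(150, 53)) = √(-143/80 + (-75 + 150)) = √(-143/80 + 75) = √(5857/80) = √29285/20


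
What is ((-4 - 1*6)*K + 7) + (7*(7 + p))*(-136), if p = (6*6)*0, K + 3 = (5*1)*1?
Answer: -6677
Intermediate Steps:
K = 2 (K = -3 + (5*1)*1 = -3 + 5*1 = -3 + 5 = 2)
p = 0 (p = 36*0 = 0)
((-4 - 1*6)*K + 7) + (7*(7 + p))*(-136) = ((-4 - 1*6)*2 + 7) + (7*(7 + 0))*(-136) = ((-4 - 6)*2 + 7) + (7*7)*(-136) = (-10*2 + 7) + 49*(-136) = (-20 + 7) - 6664 = -13 - 6664 = -6677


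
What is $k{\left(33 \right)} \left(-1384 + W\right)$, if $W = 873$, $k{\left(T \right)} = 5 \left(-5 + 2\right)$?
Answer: $7665$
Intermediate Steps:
$k{\left(T \right)} = -15$ ($k{\left(T \right)} = 5 \left(-3\right) = -15$)
$k{\left(33 \right)} \left(-1384 + W\right) = - 15 \left(-1384 + 873\right) = \left(-15\right) \left(-511\right) = 7665$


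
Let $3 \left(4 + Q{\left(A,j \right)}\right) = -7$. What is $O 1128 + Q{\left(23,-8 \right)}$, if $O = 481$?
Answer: $\frac{1627685}{3} \approx 5.4256 \cdot 10^{5}$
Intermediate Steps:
$Q{\left(A,j \right)} = - \frac{19}{3}$ ($Q{\left(A,j \right)} = -4 + \frac{1}{3} \left(-7\right) = -4 - \frac{7}{3} = - \frac{19}{3}$)
$O 1128 + Q{\left(23,-8 \right)} = 481 \cdot 1128 - \frac{19}{3} = 542568 - \frac{19}{3} = \frac{1627685}{3}$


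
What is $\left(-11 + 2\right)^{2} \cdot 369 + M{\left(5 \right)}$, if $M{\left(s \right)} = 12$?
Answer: $29901$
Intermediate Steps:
$\left(-11 + 2\right)^{2} \cdot 369 + M{\left(5 \right)} = \left(-11 + 2\right)^{2} \cdot 369 + 12 = \left(-9\right)^{2} \cdot 369 + 12 = 81 \cdot 369 + 12 = 29889 + 12 = 29901$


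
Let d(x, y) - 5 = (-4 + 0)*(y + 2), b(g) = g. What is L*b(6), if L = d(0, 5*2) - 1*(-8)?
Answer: -210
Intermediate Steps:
d(x, y) = -3 - 4*y (d(x, y) = 5 + (-4 + 0)*(y + 2) = 5 - 4*(2 + y) = 5 + (-8 - 4*y) = -3 - 4*y)
L = -35 (L = (-3 - 20*2) - 1*(-8) = (-3 - 4*10) + 8 = (-3 - 40) + 8 = -43 + 8 = -35)
L*b(6) = -35*6 = -210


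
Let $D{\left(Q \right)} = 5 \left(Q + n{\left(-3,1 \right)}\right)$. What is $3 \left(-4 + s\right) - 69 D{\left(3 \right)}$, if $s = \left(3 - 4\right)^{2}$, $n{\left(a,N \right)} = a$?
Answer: $-9$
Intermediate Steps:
$s = 1$ ($s = \left(-1\right)^{2} = 1$)
$D{\left(Q \right)} = -15 + 5 Q$ ($D{\left(Q \right)} = 5 \left(Q - 3\right) = 5 \left(-3 + Q\right) = -15 + 5 Q$)
$3 \left(-4 + s\right) - 69 D{\left(3 \right)} = 3 \left(-4 + 1\right) - 69 \left(-15 + 5 \cdot 3\right) = 3 \left(-3\right) - 69 \left(-15 + 15\right) = -9 - 0 = -9 + 0 = -9$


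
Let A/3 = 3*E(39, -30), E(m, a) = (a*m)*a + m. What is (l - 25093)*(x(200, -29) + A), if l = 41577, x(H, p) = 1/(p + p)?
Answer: 151179354794/29 ≈ 5.2131e+9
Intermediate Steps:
x(H, p) = 1/(2*p)
E(m, a) = m + m*a² (E(m, a) = m*a² + m = m + m*a²)
A = 316251 (A = 3*(3*(39*(1 + (-30)²))) = 3*(3*(39*(1 + 900))) = 3*(3*(39*901)) = 3*(3*35139) = 3*105417 = 316251)
(l - 25093)*(x(200, -29) + A) = (41577 - 25093)*((½)/(-29) + 316251) = 16484*((½)*(-1/29) + 316251) = 16484*(-1/58 + 316251) = 16484*(18342557/58) = 151179354794/29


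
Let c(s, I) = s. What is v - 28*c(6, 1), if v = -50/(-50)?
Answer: -167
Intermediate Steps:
v = 1 (v = -50*(-1/50) = 1)
v - 28*c(6, 1) = 1 - 28*6 = 1 - 168 = -167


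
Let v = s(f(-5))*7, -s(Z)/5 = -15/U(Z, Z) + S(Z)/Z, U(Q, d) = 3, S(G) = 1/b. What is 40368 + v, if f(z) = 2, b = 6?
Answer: 486481/12 ≈ 40540.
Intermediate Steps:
S(G) = ⅙ (S(G) = 1/6 = ⅙)
s(Z) = 25 - 5/(6*Z) (s(Z) = -5*(-15/3 + 1/(6*Z)) = -5*(-15*⅓ + 1/(6*Z)) = -5*(-5 + 1/(6*Z)) = 25 - 5/(6*Z))
v = 2065/12 (v = (25 - ⅚/2)*7 = (25 - ⅚*½)*7 = (25 - 5/12)*7 = (295/12)*7 = 2065/12 ≈ 172.08)
40368 + v = 40368 + 2065/12 = 486481/12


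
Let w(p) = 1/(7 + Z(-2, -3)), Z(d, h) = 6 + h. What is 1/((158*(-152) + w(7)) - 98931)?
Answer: -10/1229469 ≈ -8.1336e-6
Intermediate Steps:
w(p) = ⅒ (w(p) = 1/(7 + (6 - 3)) = 1/(7 + 3) = 1/10 = ⅒)
1/((158*(-152) + w(7)) - 98931) = 1/((158*(-152) + ⅒) - 98931) = 1/((-24016 + ⅒) - 98931) = 1/(-240159/10 - 98931) = 1/(-1229469/10) = -10/1229469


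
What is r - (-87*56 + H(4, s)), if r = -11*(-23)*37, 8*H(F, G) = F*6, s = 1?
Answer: 14230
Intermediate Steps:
H(F, G) = 3*F/4 (H(F, G) = (F*6)/8 = (6*F)/8 = 3*F/4)
r = 9361 (r = 253*37 = 9361)
r - (-87*56 + H(4, s)) = 9361 - (-87*56 + (¾)*4) = 9361 - (-4872 + 3) = 9361 - 1*(-4869) = 9361 + 4869 = 14230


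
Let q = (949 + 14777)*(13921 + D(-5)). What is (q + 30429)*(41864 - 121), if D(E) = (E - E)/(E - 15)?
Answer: 9139716466725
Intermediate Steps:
D(E) = 0 (D(E) = 0/(-15 + E) = 0)
q = 218921646 (q = (949 + 14777)*(13921 + 0) = 15726*13921 = 218921646)
(q + 30429)*(41864 - 121) = (218921646 + 30429)*(41864 - 121) = 218952075*41743 = 9139716466725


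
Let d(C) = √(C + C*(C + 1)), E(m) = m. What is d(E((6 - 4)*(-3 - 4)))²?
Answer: 168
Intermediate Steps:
d(C) = √(C + C*(1 + C))
d(E((6 - 4)*(-3 - 4)))² = (√(((6 - 4)*(-3 - 4))*(2 + (6 - 4)*(-3 - 4))))² = (√((2*(-7))*(2 + 2*(-7))))² = (√(-14*(2 - 14)))² = (√(-14*(-12)))² = (√168)² = (2*√42)² = 168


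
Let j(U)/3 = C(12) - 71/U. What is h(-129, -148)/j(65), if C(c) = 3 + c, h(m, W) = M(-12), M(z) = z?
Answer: -65/226 ≈ -0.28761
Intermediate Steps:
h(m, W) = -12
j(U) = 45 - 213/U (j(U) = 3*((3 + 12) - 71/U) = 3*(15 - 71/U) = 45 - 213/U)
h(-129, -148)/j(65) = -12/(45 - 213/65) = -12/2712/65 = -12*65/2712 = -65/226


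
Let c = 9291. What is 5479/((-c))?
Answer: -5479/9291 ≈ -0.58971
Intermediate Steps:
5479/((-c)) = 5479/((-1*9291)) = 5479/(-9291) = 5479*(-1/9291) = -5479/9291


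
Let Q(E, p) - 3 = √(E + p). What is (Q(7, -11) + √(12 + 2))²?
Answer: (3 + √14 + 2*I)² ≈ 41.45 + 26.967*I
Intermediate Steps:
Q(E, p) = 3 + √(E + p)
(Q(7, -11) + √(12 + 2))² = ((3 + √(7 - 11)) + √(12 + 2))² = ((3 + √(-4)) + √14)² = ((3 + 2*I) + √14)² = (3 + √14 + 2*I)²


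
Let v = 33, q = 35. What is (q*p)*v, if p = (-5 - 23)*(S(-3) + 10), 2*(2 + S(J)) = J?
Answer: -210210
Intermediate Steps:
S(J) = -2 + J/2
p = -182 (p = (-5 - 23)*((-2 + (½)*(-3)) + 10) = -28*((-2 - 3/2) + 10) = -28*(-7/2 + 10) = -28*13/2 = -182)
(q*p)*v = (35*(-182))*33 = -6370*33 = -210210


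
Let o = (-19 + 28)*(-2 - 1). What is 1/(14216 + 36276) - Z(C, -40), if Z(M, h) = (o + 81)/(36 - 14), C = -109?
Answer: -1363273/555412 ≈ -2.4545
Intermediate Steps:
o = -27 (o = 9*(-3) = -27)
Z(M, h) = 27/11 (Z(M, h) = (-27 + 81)/(36 - 14) = 54/22 = 54*(1/22) = 27/11)
1/(14216 + 36276) - Z(C, -40) = 1/(14216 + 36276) - 1*27/11 = 1/50492 - 27/11 = -1363273/555412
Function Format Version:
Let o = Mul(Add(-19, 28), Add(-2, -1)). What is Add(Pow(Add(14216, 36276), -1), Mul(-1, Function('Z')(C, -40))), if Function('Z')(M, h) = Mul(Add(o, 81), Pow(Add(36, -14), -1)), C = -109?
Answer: Rational(-1363273, 555412) ≈ -2.4545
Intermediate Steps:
o = -27 (o = Mul(9, -3) = -27)
Function('Z')(M, h) = Rational(27, 11) (Function('Z')(M, h) = Mul(Add(-27, 81), Pow(Add(36, -14), -1)) = Mul(54, Pow(22, -1)) = Mul(54, Rational(1, 22)) = Rational(27, 11))
Add(Pow(Add(14216, 36276), -1), Mul(-1, Function('Z')(C, -40))) = Add(Pow(Add(14216, 36276), -1), Mul(-1, Rational(27, 11))) = Add(Pow(50492, -1), Rational(-27, 11)) = Add(Rational(1, 50492), Rational(-27, 11)) = Rational(-1363273, 555412)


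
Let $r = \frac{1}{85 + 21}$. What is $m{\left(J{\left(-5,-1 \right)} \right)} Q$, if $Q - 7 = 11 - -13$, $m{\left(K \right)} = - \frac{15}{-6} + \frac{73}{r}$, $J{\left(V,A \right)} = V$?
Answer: $\frac{479911}{2} \approx 2.3996 \cdot 10^{5}$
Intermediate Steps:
$r = \frac{1}{106} \approx 0.009434$
$m{\left(K \right)} = \frac{15481}{2}$ ($m{\left(K \right)} = - \frac{15}{-6} + 73 \frac{1}{\frac{1}{106}} = \left(-15\right) \left(- \frac{1}{6}\right) + 73 \cdot 106 = \frac{5}{2} + 7738 = \frac{15481}{2}$)
$Q = 31$ ($Q = 7 + \left(11 - -13\right) = 7 + \left(11 + 13\right) = 7 + 24 = 31$)
$m{\left(J{\left(-5,-1 \right)} \right)} Q = \frac{15481}{2} \cdot 31 = \frac{479911}{2}$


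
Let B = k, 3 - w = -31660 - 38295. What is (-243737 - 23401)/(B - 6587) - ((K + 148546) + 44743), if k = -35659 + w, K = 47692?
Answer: -3339166305/13856 ≈ -2.4099e+5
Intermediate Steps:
w = 69958 (w = 3 - (-31660 - 38295) = 3 - 1*(-69955) = 3 + 69955 = 69958)
k = 34299 (k = -35659 + 69958 = 34299)
B = 34299
(-243737 - 23401)/(B - 6587) - ((K + 148546) + 44743) = (-243737 - 23401)/(34299 - 6587) - ((47692 + 148546) + 44743) = -267138/27712 - (196238 + 44743) = -267138*1/27712 - 1*240981 = -133569/13856 - 240981 = -3339166305/13856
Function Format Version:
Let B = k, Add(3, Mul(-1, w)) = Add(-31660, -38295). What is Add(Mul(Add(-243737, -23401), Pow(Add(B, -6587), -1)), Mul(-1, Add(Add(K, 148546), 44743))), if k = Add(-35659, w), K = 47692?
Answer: Rational(-3339166305, 13856) ≈ -2.4099e+5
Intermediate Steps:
w = 69958 (w = Add(3, Mul(-1, Add(-31660, -38295))) = Add(3, Mul(-1, -69955)) = Add(3, 69955) = 69958)
k = 34299 (k = Add(-35659, 69958) = 34299)
B = 34299
Add(Mul(Add(-243737, -23401), Pow(Add(B, -6587), -1)), Mul(-1, Add(Add(K, 148546), 44743))) = Add(Mul(Add(-243737, -23401), Pow(Add(34299, -6587), -1)), Mul(-1, Add(Add(47692, 148546), 44743))) = Add(Mul(-267138, Pow(27712, -1)), Mul(-1, Add(196238, 44743))) = Add(Mul(-267138, Rational(1, 27712)), Mul(-1, 240981)) = Add(Rational(-133569, 13856), -240981) = Rational(-3339166305, 13856)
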